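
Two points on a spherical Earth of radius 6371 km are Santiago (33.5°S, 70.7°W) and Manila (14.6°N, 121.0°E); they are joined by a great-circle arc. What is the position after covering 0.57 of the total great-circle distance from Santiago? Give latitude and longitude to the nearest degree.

≈ 45°S, 158°E

From cos δ = sin φ₁ sin φ₂ + cos φ₁ cos φ₂ cos Δλ, the central angle is δ ≈ 2.763 rad (158.3°).
Interpolate at f = 0.57 with slerp weights a = sin((1−f)δ)/sin δ ≈ 2.512, b = sin(fδ)/sin δ ≈ 2.708.
p = a·p₁ + b·p₂ ≈ (-0.657, 0.269, -0.704); φ = arcsin(p_z) ≈ -44.75°, λ = atan2(p_y, p_x) ≈ 157.74°.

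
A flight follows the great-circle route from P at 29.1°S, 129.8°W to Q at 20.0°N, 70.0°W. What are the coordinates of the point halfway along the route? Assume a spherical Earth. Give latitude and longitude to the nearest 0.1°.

Convert each endpoint to a unit vector on the sphere (x = cos φ cos λ, y = cos φ sin λ, z = sin φ).
The central angle between the endpoints is δ = arccos(p₁·p₂) ≈ 1.322 rad (75.7°).
Interpolate at f = 1/2 with slerp weights a = sin((1−f)δ)/sin δ ≈ 0.633, b = sin(fδ)/sin δ ≈ 0.633.
p = a·p₁ + b·p₂ ≈ (-0.151, -0.984, -0.091); φ = arcsin(p_z) ≈ -5.24°, λ = atan2(p_y, p_x) ≈ -98.70°.

≈ 5.2°S, 98.7°W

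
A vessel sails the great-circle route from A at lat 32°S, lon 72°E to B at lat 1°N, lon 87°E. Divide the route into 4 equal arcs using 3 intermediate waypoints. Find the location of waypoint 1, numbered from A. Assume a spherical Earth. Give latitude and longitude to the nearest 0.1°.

From cos δ = sin φ₁ sin φ₂ + cos φ₁ cos φ₂ cos Δλ, the central angle is δ ≈ 0.627 rad (35.9°).
Interpolate at f = 1/4 with slerp weights a = sin((1−f)δ)/sin δ ≈ 0.772, b = sin(fδ)/sin δ ≈ 0.266.
p = a·p₁ + b·p₂ ≈ (0.216, 0.889, -0.405); φ = arcsin(p_z) ≈ -23.87°, λ = atan2(p_y, p_x) ≈ 76.32°.

≈ lat 23.9°S, lon 76.3°E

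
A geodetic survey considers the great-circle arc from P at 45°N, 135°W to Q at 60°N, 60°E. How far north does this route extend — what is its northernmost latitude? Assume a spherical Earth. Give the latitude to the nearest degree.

≈ 85°N

The great circle lies in the plane with unit normal n̂ = (p₁ × p₂)/|p₁ × p₂|.
Here n̂_z ≈ -0.095; the vertex latitude is φ_max = arccos|n̂_z| ≈ 84.5°.
Check via Clairaut: cos φ_max = |cos φ₁| · sin C = cos(45.0°)·sin(7.7°) ≈ 0.095, again giving ≈ 84.5°.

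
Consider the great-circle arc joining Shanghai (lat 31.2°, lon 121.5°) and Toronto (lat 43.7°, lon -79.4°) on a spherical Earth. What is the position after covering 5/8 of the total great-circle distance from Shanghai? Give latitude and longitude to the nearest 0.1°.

≈ lat 75.5°, lon -130.5°

The haversine formula gives a central angle δ ≈ 1.792 rad (102.7°) between the endpoints.
Interpolate at f = 5/8 with slerp weights a = sin((1−f)δ)/sin δ ≈ 0.638, b = sin(fδ)/sin δ ≈ 0.923.
p = a·p₁ + b·p₂ ≈ (-0.163, -0.190, 0.968); φ = arcsin(p_z) ≈ 75.51°, λ = atan2(p_y, p_x) ≈ -130.51°.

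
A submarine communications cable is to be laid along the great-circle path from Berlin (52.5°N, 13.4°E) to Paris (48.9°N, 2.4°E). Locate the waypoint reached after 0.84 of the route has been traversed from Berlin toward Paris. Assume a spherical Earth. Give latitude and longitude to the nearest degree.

The haversine formula gives a central angle δ ≈ 0.137 rad (7.8°) between the endpoints.
Interpolate at f = 0.84 with slerp weights a = sin((1−f)δ)/sin δ ≈ 0.160, b = sin(fδ)/sin δ ≈ 0.841.
p = a·p₁ + b·p₂ ≈ (0.647, 0.046, 0.761); φ = arcsin(p_z) ≈ 49.54°, λ = atan2(p_y, p_x) ≈ 4.05°.

≈ 50°N, 4°E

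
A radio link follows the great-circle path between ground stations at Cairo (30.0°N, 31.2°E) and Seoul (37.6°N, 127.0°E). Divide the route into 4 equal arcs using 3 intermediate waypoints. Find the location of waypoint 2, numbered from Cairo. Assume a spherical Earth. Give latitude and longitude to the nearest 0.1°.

From cos δ = sin φ₁ sin φ₂ + cos φ₁ cos φ₂ cos Δλ, the central angle is δ ≈ 1.333 rad (76.4°).
Interpolate at f = 2/4 with slerp weights a = sin((1−f)δ)/sin δ ≈ 0.636, b = sin(fδ)/sin δ ≈ 0.636.
p = a·p₁ + b·p₂ ≈ (0.168, 0.688, 0.706); φ = arcsin(p_z) ≈ 44.92°, λ = atan2(p_y, p_x) ≈ 76.28°.

≈ 44.9°N, 76.3°E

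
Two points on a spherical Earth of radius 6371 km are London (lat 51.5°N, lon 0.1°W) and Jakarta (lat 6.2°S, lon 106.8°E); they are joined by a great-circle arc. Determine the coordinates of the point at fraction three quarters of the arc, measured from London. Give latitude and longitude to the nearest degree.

≈ lat 14°N, lon 90°E

From cos δ = sin φ₁ sin φ₂ + cos φ₁ cos φ₂ cos Δλ, the central angle is δ ≈ 1.838 rad (105.3°).
Interpolate at f = 3/4 with slerp weights a = sin((1−f)δ)/sin δ ≈ 0.460, b = sin(fδ)/sin δ ≈ 1.018.
p = a·p₁ + b·p₂ ≈ (-0.006, 0.968, 0.250); φ = arcsin(p_z) ≈ 14.48°, λ = atan2(p_y, p_x) ≈ 90.36°.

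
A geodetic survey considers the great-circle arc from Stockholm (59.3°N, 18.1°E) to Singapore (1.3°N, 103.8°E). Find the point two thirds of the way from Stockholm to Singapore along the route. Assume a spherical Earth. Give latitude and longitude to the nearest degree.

Convert each endpoint to a unit vector on the sphere (x = cos φ cos λ, y = cos φ sin λ, z = sin φ).
The central angle between the endpoints is δ = arccos(p₁·p₂) ≈ 1.513 rad (86.7°).
Interpolate at f = 2/3 with slerp weights a = sin((1−f)δ)/sin δ ≈ 0.484, b = sin(fδ)/sin δ ≈ 0.848.
p = a·p₁ + b·p₂ ≈ (0.033, 0.900, 0.435); φ = arcsin(p_z) ≈ 25.81°, λ = atan2(p_y, p_x) ≈ 87.91°.

≈ (26°N, 88°E)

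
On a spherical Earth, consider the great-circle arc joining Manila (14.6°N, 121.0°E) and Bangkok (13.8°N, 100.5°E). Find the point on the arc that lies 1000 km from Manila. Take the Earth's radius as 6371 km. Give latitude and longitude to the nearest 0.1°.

≈ 14.5°N, 111.7°E

Convert each endpoint to a unit vector on the sphere (x = cos φ cos λ, y = cos φ sin λ, z = sin φ).
The central angle between the endpoints is δ = arccos(p₁·p₂) ≈ 0.347 rad (19.9°). The total great-circle distance is δ·R ≈ 0.347 × 6371 ≈ 2211 km, so the target fraction is f = 1000/2211 ≈ 0.452.
Interpolate at f ≈ 0.452 with slerp weights a = sin((1−f)δ)/sin δ ≈ 0.555, b = sin(fδ)/sin δ ≈ 0.460.
p = a·p₁ + b·p₂ ≈ (-0.358, 0.900, 0.250); φ = arcsin(p_z) ≈ 14.46°, λ = atan2(p_y, p_x) ≈ 111.71°.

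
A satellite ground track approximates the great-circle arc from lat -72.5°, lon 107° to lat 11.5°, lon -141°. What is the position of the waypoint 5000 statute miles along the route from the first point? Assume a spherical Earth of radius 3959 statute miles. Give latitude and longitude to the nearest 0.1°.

≈ lat -22.1°, lon -151.5°

Convert each endpoint to a unit vector on the sphere (x = cos φ cos λ, y = cos φ sin λ, z = sin φ).
The central angle between the endpoints is δ = arccos(p₁·p₂) ≈ 1.876 rad (107.5°). The total great-circle distance is δ·R ≈ 1.876 × 3959 ≈ 7427 mi, so the target fraction is f = 5000/7427 ≈ 0.673.
Interpolate at f ≈ 0.673 with slerp weights a = sin((1−f)δ)/sin δ ≈ 0.603, b = sin(fδ)/sin δ ≈ 0.999.
p = a·p₁ + b·p₂ ≈ (-0.814, -0.443, -0.376); φ = arcsin(p_z) ≈ -22.10°, λ = atan2(p_y, p_x) ≈ -151.46°.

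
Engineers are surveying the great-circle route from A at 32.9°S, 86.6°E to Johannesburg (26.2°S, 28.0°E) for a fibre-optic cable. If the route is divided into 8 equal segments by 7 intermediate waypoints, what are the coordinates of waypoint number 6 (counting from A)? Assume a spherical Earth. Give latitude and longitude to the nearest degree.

Write both endpoints as unit vectors p₁, p₂ with components (cos φ cos λ, cos φ sin λ, sin φ).
The central angle between the endpoints is δ = arccos(p₁·p₂) ≈ 0.886 rad (50.8°).
Interpolate at f = 6/8 with slerp weights a = sin((1−f)δ)/sin δ ≈ 0.284, b = sin(fδ)/sin δ ≈ 0.796.
p = a·p₁ + b·p₂ ≈ (0.645, 0.573, -0.506); φ = arcsin(p_z) ≈ -30.37°, λ = atan2(p_y, p_x) ≈ 41.63°.

≈ 30°S, 42°E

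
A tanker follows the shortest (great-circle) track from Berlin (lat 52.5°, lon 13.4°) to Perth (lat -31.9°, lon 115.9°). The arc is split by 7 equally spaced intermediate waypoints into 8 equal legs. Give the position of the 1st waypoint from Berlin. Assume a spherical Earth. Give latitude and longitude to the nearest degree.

≈ lat 47°, lon 36°

The haversine formula gives a central angle δ ≈ 2.131 rad (122.1°) between the endpoints.
Interpolate at f = 1/8 with slerp weights a = sin((1−f)δ)/sin δ ≈ 1.130, b = sin(fδ)/sin δ ≈ 0.311.
p = a·p₁ + b·p₂ ≈ (0.554, 0.397, 0.732); φ = arcsin(p_z) ≈ 47.06°, λ = atan2(p_y, p_x) ≈ 35.61°.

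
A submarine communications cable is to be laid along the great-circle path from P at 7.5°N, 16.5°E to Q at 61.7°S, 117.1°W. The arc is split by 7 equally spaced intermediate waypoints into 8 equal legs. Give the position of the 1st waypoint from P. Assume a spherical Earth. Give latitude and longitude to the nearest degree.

≈ 6°S, 11°E

Write both endpoints as unit vectors p₁, p₂ with components (cos φ cos λ, cos φ sin λ, sin φ).
The central angle between the endpoints is δ = arccos(p₁·p₂) ≈ 2.025 rad (116.0°).
Interpolate at f = 1/8 with slerp weights a = sin((1−f)δ)/sin δ ≈ 1.091, b = sin(fδ)/sin δ ≈ 0.279.
p = a·p₁ + b·p₂ ≈ (0.976, 0.189, -0.103); φ = arcsin(p_z) ≈ -5.92°, λ = atan2(p_y, p_x) ≈ 10.98°.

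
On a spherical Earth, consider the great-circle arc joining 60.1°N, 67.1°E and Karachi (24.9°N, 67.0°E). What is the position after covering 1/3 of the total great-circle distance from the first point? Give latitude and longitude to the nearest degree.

≈ 48°N, 67°E

Write both endpoints as unit vectors p₁, p₂ with components (cos φ cos λ, cos φ sin λ, sin φ).
The central angle between the endpoints is δ = arccos(p₁·p₂) ≈ 0.614 rad (35.2°).
Interpolate at f = 1/3 with slerp weights a = sin((1−f)δ)/sin δ ≈ 0.691, b = sin(fδ)/sin δ ≈ 0.353.
p = a·p₁ + b·p₂ ≈ (0.259, 0.612, 0.747); φ = arcsin(p_z) ≈ 48.37°, λ = atan2(p_y, p_x) ≈ 67.05°.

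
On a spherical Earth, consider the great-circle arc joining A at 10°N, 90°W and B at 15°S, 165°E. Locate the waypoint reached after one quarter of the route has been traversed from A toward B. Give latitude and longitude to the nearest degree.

Convert each endpoint to a unit vector on the sphere (x = cos φ cos λ, y = cos φ sin λ, z = sin φ).
The central angle between the endpoints is δ = arccos(p₁·p₂) ≈ 1.866 rad (106.9°).
Interpolate at f = 1/4 with slerp weights a = sin((1−f)δ)/sin δ ≈ 1.030, b = sin(fδ)/sin δ ≈ 0.470.
p = a·p₁ + b·p₂ ≈ (-0.439, -0.897, 0.057); φ = arcsin(p_z) ≈ 3.28°, λ = atan2(p_y, p_x) ≈ -116.07°.

≈ 3°N, 116°W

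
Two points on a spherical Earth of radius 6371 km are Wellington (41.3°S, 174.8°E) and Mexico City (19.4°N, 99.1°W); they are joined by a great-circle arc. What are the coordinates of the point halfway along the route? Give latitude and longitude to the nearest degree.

From cos δ = sin φ₁ sin φ₂ + cos φ₁ cos φ₂ cos Δλ, the central angle is δ ≈ 1.743 rad (99.8°).
Interpolate at f = 1/2 with slerp weights a = sin((1−f)δ)/sin δ ≈ 0.777, b = sin(fδ)/sin δ ≈ 0.777.
p = a·p₁ + b·p₂ ≈ (-0.697, -0.670, -0.255); φ = arcsin(p_z) ≈ -14.75°, λ = atan2(p_y, p_x) ≈ -136.11°.

≈ 15°S, 136°W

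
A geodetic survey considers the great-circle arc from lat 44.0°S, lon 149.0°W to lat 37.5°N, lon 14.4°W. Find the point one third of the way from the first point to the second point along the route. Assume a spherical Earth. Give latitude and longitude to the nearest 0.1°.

≈ lat 24.3°S, lon 94.1°W

The haversine formula gives a central angle δ ≈ 2.539 rad (145.4°) between the endpoints.
Interpolate at f = 1/3 with slerp weights a = sin((1−f)δ)/sin δ ≈ 1.750, b = sin(fδ)/sin δ ≈ 1.320.
p = a·p₁ + b·p₂ ≈ (-0.065, -0.909, -0.412); φ = arcsin(p_z) ≈ -24.34°, λ = atan2(p_y, p_x) ≈ -94.07°.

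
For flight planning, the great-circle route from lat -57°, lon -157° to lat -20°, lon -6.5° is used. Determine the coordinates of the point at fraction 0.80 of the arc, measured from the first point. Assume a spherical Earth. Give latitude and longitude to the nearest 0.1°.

The haversine formula gives a central angle δ ≈ 1.730 rad (99.1°) between the endpoints.
Interpolate at f = 0.80 with slerp weights a = sin((1−f)δ)/sin δ ≈ 0.343, b = sin(fδ)/sin δ ≈ 0.995.
p = a·p₁ + b·p₂ ≈ (0.757, -0.179, -0.628); φ = arcsin(p_z) ≈ -38.94°, λ = atan2(p_y, p_x) ≈ -13.30°.

≈ lat -38.9°, lon -13.3°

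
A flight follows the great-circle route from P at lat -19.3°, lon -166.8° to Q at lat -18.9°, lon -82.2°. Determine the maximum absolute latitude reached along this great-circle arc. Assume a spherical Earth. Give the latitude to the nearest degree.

The great circle lies in the plane with unit normal n̂ = (p₁ × p₂)/|p₁ × p₂|.
Here n̂_z ≈ +0.906; the vertex latitude is φ_max = arccos|n̂_z| ≈ 25.1°.
Check via Clairaut: cos φ_max = |cos φ₁| · sin C = cos(19.3°)·sin(106.3°) ≈ 0.906, again giving ≈ 25.1°.

≈ -25°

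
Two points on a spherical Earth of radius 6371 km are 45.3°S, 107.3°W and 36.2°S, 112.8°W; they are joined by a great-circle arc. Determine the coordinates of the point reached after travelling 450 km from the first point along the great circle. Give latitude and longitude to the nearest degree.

≈ 42°S, 110°W

The haversine formula gives a central angle δ ≈ 0.175 rad (10.0°) between the endpoints. The total great-circle distance is δ·R ≈ 0.175 × 6371 ≈ 1112 km, so the target fraction is f = 450/1112 ≈ 0.405.
Interpolate at f ≈ 0.405 with slerp weights a = sin((1−f)δ)/sin δ ≈ 0.597, b = sin(fδ)/sin δ ≈ 0.406.
p = a·p₁ + b·p₂ ≈ (-0.252, -0.703, -0.665); φ = arcsin(p_z) ≈ -41.65°, λ = atan2(p_y, p_x) ≈ -109.71°.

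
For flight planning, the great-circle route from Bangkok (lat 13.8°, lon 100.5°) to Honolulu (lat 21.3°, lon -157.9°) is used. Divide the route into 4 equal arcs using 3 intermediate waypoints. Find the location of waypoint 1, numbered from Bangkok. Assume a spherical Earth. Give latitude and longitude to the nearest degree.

≈ lat 22°, lon 124°

Convert each endpoint to a unit vector on the sphere (x = cos φ cos λ, y = cos φ sin λ, z = sin φ).
The central angle between the endpoints is δ = arccos(p₁·p₂) ≈ 1.666 rad (95.5°).
Interpolate at f = 1/4 with slerp weights a = sin((1−f)δ)/sin δ ≈ 0.953, b = sin(fδ)/sin δ ≈ 0.406.
p = a·p₁ + b·p₂ ≈ (-0.520, 0.768, 0.375); φ = arcsin(p_z) ≈ 22.03°, λ = atan2(p_y, p_x) ≈ 124.09°.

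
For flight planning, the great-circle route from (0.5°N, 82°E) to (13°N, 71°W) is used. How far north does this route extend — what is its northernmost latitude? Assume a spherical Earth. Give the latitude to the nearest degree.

≈ 28°N

The great circle lies in the plane with unit normal n̂ = (p₁ × p₂)/|p₁ × p₂|.
Here n̂_z ≈ -0.885; the vertex latitude is φ_max = arccos|n̂_z| ≈ 27.7°.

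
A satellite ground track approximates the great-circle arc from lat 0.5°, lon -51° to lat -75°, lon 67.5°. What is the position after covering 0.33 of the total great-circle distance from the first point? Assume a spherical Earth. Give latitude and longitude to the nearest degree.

≈ lat -31°, lon -43°

Convert each endpoint to a unit vector on the sphere (x = cos φ cos λ, y = cos φ sin λ, z = sin φ).
The central angle between the endpoints is δ = arccos(p₁·p₂) ≈ 1.703 rad (97.6°).
Interpolate at f = 0.33 with slerp weights a = sin((1−f)δ)/sin δ ≈ 0.917, b = sin(fδ)/sin δ ≈ 0.538.
p = a·p₁ + b·p₂ ≈ (0.630, -0.584, -0.511); φ = arcsin(p_z) ≈ -30.75°, λ = atan2(p_y, p_x) ≈ -42.82°.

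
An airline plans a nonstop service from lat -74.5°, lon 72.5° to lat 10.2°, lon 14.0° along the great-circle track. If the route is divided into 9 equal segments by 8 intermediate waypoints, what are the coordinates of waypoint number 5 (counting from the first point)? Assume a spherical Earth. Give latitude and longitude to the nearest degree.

Convert each endpoint to a unit vector on the sphere (x = cos φ cos λ, y = cos φ sin λ, z = sin φ).
The central angle between the endpoints is δ = arccos(p₁·p₂) ≈ 1.604 rad (91.9°).
Interpolate at f = 5/9 with slerp weights a = sin((1−f)δ)/sin δ ≈ 0.654, b = sin(fδ)/sin δ ≈ 0.778.
p = a·p₁ + b·p₂ ≈ (0.796, 0.352, -0.493); φ = arcsin(p_z) ≈ -29.52°, λ = atan2(p_y, p_x) ≈ 23.87°.

≈ lat -30°, lon 24°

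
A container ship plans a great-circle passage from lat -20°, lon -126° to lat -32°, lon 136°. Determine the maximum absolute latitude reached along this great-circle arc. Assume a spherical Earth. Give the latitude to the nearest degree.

The great circle lies in the plane with unit normal n̂ = (p₁ × p₂)/|p₁ × p₂|.
Here n̂_z ≈ -0.791; the vertex latitude is φ_max = arccos|n̂_z| ≈ 37.7°.
Check via Clairaut: cos φ_max = |cos φ₁| · sin C = cos(20.0°)·sin(122.7°) ≈ 0.791, again giving ≈ 37.7°.

≈ -38°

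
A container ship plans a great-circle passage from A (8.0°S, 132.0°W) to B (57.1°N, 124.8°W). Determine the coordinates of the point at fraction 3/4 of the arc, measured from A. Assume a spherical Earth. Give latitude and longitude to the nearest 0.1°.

≈ (40.9°N, 127.7°W)

From cos δ = sin φ₁ sin φ₂ + cos φ₁ cos φ₂ cos Δλ, the central angle is δ ≈ 1.141 rad (65.4°).
Interpolate at f = 3/4 with slerp weights a = sin((1−f)δ)/sin δ ≈ 0.310, b = sin(fδ)/sin δ ≈ 0.831.
p = a·p₁ + b·p₂ ≈ (-0.463, -0.598, 0.654); φ = arcsin(p_z) ≈ 40.87°, λ = atan2(p_y, p_x) ≈ -127.71°.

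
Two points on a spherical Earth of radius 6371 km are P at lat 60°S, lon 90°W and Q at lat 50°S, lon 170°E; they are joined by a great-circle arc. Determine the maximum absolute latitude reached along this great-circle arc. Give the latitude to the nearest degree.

≈ 67°S

The great circle lies in the plane with unit normal n̂ = (p₁ × p₂)/|p₁ × p₂|.
Here n̂_z ≈ -0.399; the vertex latitude is φ_max = arccos|n̂_z| ≈ 66.5°.
Check via Clairaut: cos φ_max = |cos φ₁| · sin C = cos(60.0°)·sin(127.2°) ≈ 0.399, again giving ≈ 66.5°.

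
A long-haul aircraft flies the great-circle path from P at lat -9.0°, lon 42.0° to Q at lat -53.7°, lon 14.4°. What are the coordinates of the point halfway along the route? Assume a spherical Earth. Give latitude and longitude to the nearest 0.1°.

From cos δ = sin φ₁ sin φ₂ + cos φ₁ cos φ₂ cos Δλ, the central angle is δ ≈ 0.871 rad (49.9°).
Interpolate at f = 1/2 with slerp weights a = sin((1−f)δ)/sin δ ≈ 0.551, b = sin(fδ)/sin δ ≈ 0.551.
p = a·p₁ + b·p₂ ≈ (0.721, 0.446, -0.531); φ = arcsin(p_z) ≈ -32.05°, λ = atan2(p_y, p_x) ≈ 31.72°.

≈ lat -32.1°, lon 31.7°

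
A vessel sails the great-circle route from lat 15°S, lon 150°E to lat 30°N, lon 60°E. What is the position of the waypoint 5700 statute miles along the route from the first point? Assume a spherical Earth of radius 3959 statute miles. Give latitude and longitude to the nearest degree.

≈ lat 26°N, lon 76°E

Convert each endpoint to a unit vector on the sphere (x = cos φ cos λ, y = cos φ sin λ, z = sin φ).
The central angle between the endpoints is δ = arccos(p₁·p₂) ≈ 1.701 rad (97.4°). The total great-circle distance is δ·R ≈ 1.701 × 3959 ≈ 6733 mi, so the target fraction is f = 5700/6733 ≈ 0.847.
Interpolate at f ≈ 0.847 with slerp weights a = sin((1−f)δ)/sin δ ≈ 0.260, b = sin(fδ)/sin δ ≈ 1.000.
p = a·p₁ + b·p₂ ≈ (0.215, 0.875, 0.433); φ = arcsin(p_z) ≈ 25.63°, λ = atan2(p_y, p_x) ≈ 76.18°.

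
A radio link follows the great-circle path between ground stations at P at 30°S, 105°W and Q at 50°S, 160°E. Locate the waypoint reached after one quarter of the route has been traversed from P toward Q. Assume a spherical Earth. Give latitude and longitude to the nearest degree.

≈ 42°S, 121°W

Convert each endpoint to a unit vector on the sphere (x = cos φ cos λ, y = cos φ sin λ, z = sin φ).
The central angle between the endpoints is δ = arccos(p₁·p₂) ≈ 1.230 rad (70.5°).
Interpolate at f = 1/4 with slerp weights a = sin((1−f)δ)/sin δ ≈ 0.846, b = sin(fδ)/sin δ ≈ 0.321.
p = a·p₁ + b·p₂ ≈ (-0.384, -0.637, -0.669); φ = arcsin(p_z) ≈ -41.98°, λ = atan2(p_y, p_x) ≈ -121.06°.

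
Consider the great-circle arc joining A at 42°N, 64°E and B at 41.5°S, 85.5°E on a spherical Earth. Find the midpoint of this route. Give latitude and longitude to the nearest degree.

Convert each endpoint to a unit vector on the sphere (x = cos φ cos λ, y = cos φ sin λ, z = sin φ).
The central angle between the endpoints is δ = arccos(p₁·p₂) ≈ 1.496 rad (85.7°).
Interpolate at f = 1/2 with slerp weights a = sin((1−f)δ)/sin δ ≈ 0.682, b = sin(fδ)/sin δ ≈ 0.682.
p = a·p₁ + b·p₂ ≈ (0.262, 0.965, 0.004); φ = arcsin(p_z) ≈ 0.25°, λ = atan2(p_y, p_x) ≈ 74.79°.

≈ 0°N, 75°E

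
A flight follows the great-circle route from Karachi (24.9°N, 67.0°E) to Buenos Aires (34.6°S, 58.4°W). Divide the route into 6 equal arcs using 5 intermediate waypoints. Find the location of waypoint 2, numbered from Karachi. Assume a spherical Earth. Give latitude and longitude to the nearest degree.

The haversine formula gives a central angle δ ≈ 2.307 rad (132.2°) between the endpoints.
Interpolate at f = 2/6 with slerp weights a = sin((1−f)δ)/sin δ ≈ 1.349, b = sin(fδ)/sin δ ≈ 0.939.
p = a·p₁ + b·p₂ ≈ (0.883, 0.468, 0.035); φ = arcsin(p_z) ≈ 2.00°, λ = atan2(p_y, p_x) ≈ 27.94°.

≈ (2°N, 28°E)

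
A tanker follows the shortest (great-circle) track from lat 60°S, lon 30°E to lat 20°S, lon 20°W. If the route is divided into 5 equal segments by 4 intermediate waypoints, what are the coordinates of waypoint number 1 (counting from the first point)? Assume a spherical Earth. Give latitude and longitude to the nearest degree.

From cos δ = sin φ₁ sin φ₂ + cos φ₁ cos φ₂ cos Δλ, the central angle is δ ≈ 0.930 rad (53.3°).
Interpolate at f = 1/5 with slerp weights a = sin((1−f)δ)/sin δ ≈ 0.845, b = sin(fδ)/sin δ ≈ 0.231.
p = a·p₁ + b·p₂ ≈ (0.569, 0.137, -0.810); φ = arcsin(p_z) ≈ -54.14°, λ = atan2(p_y, p_x) ≈ 13.53°.

≈ lat 54°S, lon 14°E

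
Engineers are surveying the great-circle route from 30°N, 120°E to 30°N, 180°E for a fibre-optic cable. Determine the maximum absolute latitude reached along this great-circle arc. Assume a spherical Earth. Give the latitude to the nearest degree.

≈ 34°N

The great circle lies in the plane with unit normal n̂ = (p₁ × p₂)/|p₁ × p₂|.
Here n̂_z ≈ +0.832; the vertex latitude is φ_max = arccos|n̂_z| ≈ 33.7°.
Check via Clairaut: cos φ_max = |cos φ₁| · sin C = cos(30.0°)·sin(73.9°) ≈ 0.832, again giving ≈ 33.7°.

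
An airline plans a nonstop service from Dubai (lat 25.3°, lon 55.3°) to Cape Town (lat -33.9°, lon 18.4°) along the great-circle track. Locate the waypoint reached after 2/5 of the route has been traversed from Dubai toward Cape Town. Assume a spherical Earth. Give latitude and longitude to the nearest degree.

Convert each endpoint to a unit vector on the sphere (x = cos φ cos λ, y = cos φ sin λ, z = sin φ).
The central angle between the endpoints is δ = arccos(p₁·p₂) ≈ 1.201 rad (68.8°).
Interpolate at f = 2/5 with slerp weights a = sin((1−f)δ)/sin δ ≈ 0.708, b = sin(fδ)/sin δ ≈ 0.496.
p = a·p₁ + b·p₂ ≈ (0.754, 0.656, 0.026); φ = arcsin(p_z) ≈ 1.49°, λ = atan2(p_y, p_x) ≈ 41.00°.

≈ lat 1°, lon 41°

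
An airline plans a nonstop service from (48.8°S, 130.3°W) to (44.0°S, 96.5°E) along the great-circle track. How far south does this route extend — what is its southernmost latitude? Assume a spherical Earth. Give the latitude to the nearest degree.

The great circle lies in the plane with unit normal n̂ = (p₁ × p₂)/|p₁ × p₂|.
Here n̂_z ≈ -0.352; the vertex latitude is φ_max = arccos|n̂_z| ≈ 69.4°.
Check via Clairaut: cos φ_max = |cos φ₁| · sin C = cos(48.8°)·sin(147.7°) ≈ 0.352, again giving ≈ 69.4°.

≈ 69°S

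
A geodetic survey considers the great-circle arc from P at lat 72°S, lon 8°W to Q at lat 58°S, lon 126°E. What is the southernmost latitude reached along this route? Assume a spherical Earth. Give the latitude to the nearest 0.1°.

The great circle lies in the plane with unit normal n̂ = (p₁ × p₂)/|p₁ × p₂|.
Here n̂_z ≈ +0.163; the vertex latitude is φ_max = arccos|n̂_z| ≈ 80.6°.
Check via Clairaut: cos φ_max = |cos φ₁| · sin C = cos(72.0°)·sin(148.1°) ≈ 0.163, again giving ≈ 80.6°.

≈ 80.6°S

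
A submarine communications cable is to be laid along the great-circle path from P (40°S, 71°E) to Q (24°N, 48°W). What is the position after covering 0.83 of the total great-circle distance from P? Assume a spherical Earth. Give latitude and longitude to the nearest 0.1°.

≈ (11.2°N, 29.7°W)

Convert each endpoint to a unit vector on the sphere (x = cos φ cos λ, y = cos φ sin λ, z = sin φ).
The central angle between the endpoints is δ = arccos(p₁·p₂) ≈ 2.215 rad (126.9°).
Interpolate at f = 0.83 with slerp weights a = sin((1−f)δ)/sin δ ≈ 0.460, b = sin(fδ)/sin δ ≈ 1.206.
p = a·p₁ + b·p₂ ≈ (0.852, -0.486, 0.195); φ = arcsin(p_z) ≈ 11.24°, λ = atan2(p_y, p_x) ≈ -29.69°.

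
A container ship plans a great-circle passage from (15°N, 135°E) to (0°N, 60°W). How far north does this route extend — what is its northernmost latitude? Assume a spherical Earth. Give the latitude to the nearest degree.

≈ 46°N

The great circle lies in the plane with unit normal n̂ = (p₁ × p₂)/|p₁ × p₂|.
Here n̂_z ≈ +0.695; the vertex latitude is φ_max = arccos|n̂_z| ≈ 46.0°.
Check via Clairaut: cos φ_max = |cos φ₁| · sin C = cos(15.0°)·sin(46.0°) ≈ 0.695, again giving ≈ 46.0°.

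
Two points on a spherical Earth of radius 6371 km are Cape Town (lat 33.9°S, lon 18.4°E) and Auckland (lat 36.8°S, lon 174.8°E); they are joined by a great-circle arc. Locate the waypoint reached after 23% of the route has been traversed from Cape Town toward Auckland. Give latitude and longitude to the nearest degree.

≈ lat 56°S, lon 33°E

Write both endpoints as unit vectors p₁, p₂ with components (cos φ cos λ, cos φ sin λ, sin φ).
The central angle between the endpoints is δ = arccos(p₁·p₂) ≈ 1.849 rad (106.0°).
Interpolate at f = 0.23 with slerp weights a = sin((1−f)δ)/sin δ ≈ 1.029, b = sin(fδ)/sin δ ≈ 0.429.
p = a·p₁ + b·p₂ ≈ (0.468, 0.301, -0.831); φ = arcsin(p_z) ≈ -56.20°, λ = atan2(p_y, p_x) ≈ 32.72°.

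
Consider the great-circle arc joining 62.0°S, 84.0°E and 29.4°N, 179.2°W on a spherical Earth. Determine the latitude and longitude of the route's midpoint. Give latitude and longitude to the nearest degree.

≈ 23°S, 151°E

The haversine formula gives a central angle δ ≈ 2.074 rad (118.8°) between the endpoints.
Interpolate at f = 1/2 with slerp weights a = sin((1−f)δ)/sin δ ≈ 0.982, b = sin(fδ)/sin δ ≈ 0.982.
p = a·p₁ + b·p₂ ≈ (-0.808, 0.447, -0.385); φ = arcsin(p_z) ≈ -22.65°, λ = atan2(p_y, p_x) ≈ 151.05°.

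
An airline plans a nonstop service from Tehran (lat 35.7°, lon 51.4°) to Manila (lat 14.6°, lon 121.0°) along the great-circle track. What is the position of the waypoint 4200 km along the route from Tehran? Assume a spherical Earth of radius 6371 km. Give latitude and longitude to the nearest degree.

≈ lat 28°, lon 95°

Convert each endpoint to a unit vector on the sphere (x = cos φ cos λ, y = cos φ sin λ, z = sin φ).
The central angle between the endpoints is δ = arccos(p₁·p₂) ≈ 1.136 rad (65.1°). The total great-circle distance is δ·R ≈ 1.136 × 6371 ≈ 7239 km, so the target fraction is f = 4200/7239 ≈ 0.580.
Interpolate at f ≈ 0.580 with slerp weights a = sin((1−f)δ)/sin δ ≈ 0.506, b = sin(fδ)/sin δ ≈ 0.675.
p = a·p₁ + b·p₂ ≈ (-0.080, 0.881, 0.466); φ = arcsin(p_z) ≈ 27.75°, λ = atan2(p_y, p_x) ≈ 95.19°.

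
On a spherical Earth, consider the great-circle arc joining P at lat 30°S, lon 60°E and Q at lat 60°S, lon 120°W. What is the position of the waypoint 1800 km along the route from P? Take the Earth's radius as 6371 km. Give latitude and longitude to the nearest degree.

≈ lat 46°S, lon 60°E

The haversine formula gives a central angle δ ≈ 1.571 rad (90.0°) between the endpoints. The total great-circle distance is δ·R ≈ 1.571 × 6371 ≈ 10008 km, so the target fraction is f = 1800/10008 ≈ 0.180.
Interpolate at f ≈ 0.180 with slerp weights a = sin((1−f)δ)/sin δ ≈ 0.960, b = sin(fδ)/sin δ ≈ 0.279.
p = a·p₁ + b·p₂ ≈ (0.346, 0.600, -0.722); φ = arcsin(p_z) ≈ -46.19°, λ = atan2(p_y, p_x) ≈ 60.00°.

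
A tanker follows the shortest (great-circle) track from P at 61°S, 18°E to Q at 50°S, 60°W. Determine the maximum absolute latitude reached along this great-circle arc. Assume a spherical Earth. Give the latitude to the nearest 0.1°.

≈ 63.3°S

The great circle lies in the plane with unit normal n̂ = (p₁ × p₂)/|p₁ × p₂|.
Here n̂_z ≈ -0.449; the vertex latitude is φ_max = arccos|n̂_z| ≈ 63.3°.
Check via Clairaut: cos φ_max = |cos φ₁| · sin C = cos(61.0°)·sin(112.0°) ≈ 0.449, again giving ≈ 63.3°.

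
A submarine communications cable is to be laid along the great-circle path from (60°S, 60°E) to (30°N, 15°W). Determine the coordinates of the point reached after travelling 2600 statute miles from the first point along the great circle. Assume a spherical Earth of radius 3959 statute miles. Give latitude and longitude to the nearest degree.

Convert each endpoint to a unit vector on the sphere (x = cos φ cos λ, y = cos φ sin λ, z = sin φ).
The central angle between the endpoints is δ = arccos(p₁·p₂) ≈ 1.898 rad (108.7°). The total great-circle distance is δ·R ≈ 1.898 × 3959 ≈ 7512 mi, so the target fraction is f = 2600/7512 ≈ 0.346.
Interpolate at f ≈ 0.346 with slerp weights a = sin((1−f)δ)/sin δ ≈ 0.999, b = sin(fδ)/sin δ ≈ 0.645.
p = a·p₁ + b·p₂ ≈ (0.789, 0.288, -0.543); φ = arcsin(p_z) ≈ -32.87°, λ = atan2(p_y, p_x) ≈ 20.06°.

≈ (33°S, 20°E)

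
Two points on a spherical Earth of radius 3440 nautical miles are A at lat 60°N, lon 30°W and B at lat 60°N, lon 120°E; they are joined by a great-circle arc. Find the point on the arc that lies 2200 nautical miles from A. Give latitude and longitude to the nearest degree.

Write both endpoints as unit vectors p₁, p₂ with components (cos φ cos λ, cos φ sin λ, sin φ).
The central angle between the endpoints is δ = arccos(p₁·p₂) ≈ 1.008 rad (57.8°). The total great-circle distance is δ·R ≈ 1.008 × 3440 ≈ 3468 nmi, so the target fraction is f = 2200/3468 ≈ 0.634.
Interpolate at f ≈ 0.634 with slerp weights a = sin((1−f)δ)/sin δ ≈ 0.426, b = sin(fδ)/sin δ ≈ 0.706.
p = a·p₁ + b·p₂ ≈ (0.008, 0.199, 0.980); φ = arcsin(p_z) ≈ 78.51°, λ = atan2(p_y, p_x) ≈ 87.69°.

≈ lat 79°N, lon 88°E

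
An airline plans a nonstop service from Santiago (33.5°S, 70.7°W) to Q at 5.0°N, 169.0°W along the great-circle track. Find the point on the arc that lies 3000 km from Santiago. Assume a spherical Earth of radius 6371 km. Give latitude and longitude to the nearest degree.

From cos δ = sin φ₁ sin φ₂ + cos φ₁ cos φ₂ cos Δλ, the central angle is δ ≈ 1.740 rad (99.7°). The total great-circle distance is δ·R ≈ 1.740 × 6371 ≈ 11083 km, so the target fraction is f = 3000/11083 ≈ 0.271.
Interpolate at f ≈ 0.271 with slerp weights a = sin((1−f)δ)/sin δ ≈ 0.968, b = sin(fδ)/sin δ ≈ 0.460.
p = a·p₁ + b·p₂ ≈ (-0.183, -0.850, -0.494); φ = arcsin(p_z) ≈ -29.63°, λ = atan2(p_y, p_x) ≈ -102.16°.

≈ 30°S, 102°W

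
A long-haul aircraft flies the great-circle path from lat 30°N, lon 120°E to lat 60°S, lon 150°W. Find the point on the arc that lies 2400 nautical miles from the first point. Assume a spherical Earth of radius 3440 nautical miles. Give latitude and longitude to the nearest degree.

Convert each endpoint to a unit vector on the sphere (x = cos φ cos λ, y = cos φ sin λ, z = sin φ).
The central angle between the endpoints is δ = arccos(p₁·p₂) ≈ 2.019 rad (115.7°). The total great-circle distance is δ·R ≈ 2.019 × 3440 ≈ 6944 nmi, so the target fraction is f = 2400/6944 ≈ 0.346.
Interpolate at f ≈ 0.346 with slerp weights a = sin((1−f)δ)/sin δ ≈ 1.075, b = sin(fδ)/sin δ ≈ 0.713.
p = a·p₁ + b·p₂ ≈ (-0.774, 0.628, -0.080); φ = arcsin(p_z) ≈ -4.57°, λ = atan2(p_y, p_x) ≈ 140.95°.

≈ lat 5°S, lon 141°E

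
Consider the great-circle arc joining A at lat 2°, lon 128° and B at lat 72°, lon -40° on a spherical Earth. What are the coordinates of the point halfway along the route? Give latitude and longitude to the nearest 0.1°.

Convert each endpoint to a unit vector on the sphere (x = cos φ cos λ, y = cos φ sin λ, z = sin φ).
The central angle between the endpoints is δ = arccos(p₁·p₂) ≈ 1.843 rad (105.6°).
Interpolate at f = 1/2 with slerp weights a = sin((1−f)δ)/sin δ ≈ 0.827, b = sin(fδ)/sin δ ≈ 0.827.
p = a·p₁ + b·p₂ ≈ (-0.313, 0.487, 0.815); φ = arcsin(p_z) ≈ 54.62°, λ = atan2(p_y, p_x) ≈ 122.73°.

≈ lat 54.6°, lon 122.7°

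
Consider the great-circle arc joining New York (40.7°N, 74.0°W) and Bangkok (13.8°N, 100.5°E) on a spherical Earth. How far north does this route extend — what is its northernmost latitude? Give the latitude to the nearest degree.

≈ 85°N

The great circle lies in the plane with unit normal n̂ = (p₁ × p₂)/|p₁ × p₂|.
Here n̂_z ≈ +0.086; the vertex latitude is φ_max = arccos|n̂_z| ≈ 85.0°.
Check via Clairaut: cos φ_max = |cos φ₁| · sin C = cos(40.7°)·sin(6.5°) ≈ 0.086, again giving ≈ 85.0°.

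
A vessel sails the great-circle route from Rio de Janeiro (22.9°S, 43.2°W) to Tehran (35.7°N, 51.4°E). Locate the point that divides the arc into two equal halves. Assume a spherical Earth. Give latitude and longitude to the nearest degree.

Convert each endpoint to a unit vector on the sphere (x = cos φ cos λ, y = cos φ sin λ, z = sin φ).
The central angle between the endpoints is δ = arccos(p₁·p₂) ≈ 1.862 rad (106.7°).
Interpolate at f = 1/2 with slerp weights a = sin((1−f)δ)/sin δ ≈ 0.837, b = sin(fδ)/sin δ ≈ 0.837.
p = a·p₁ + b·p₂ ≈ (0.987, 0.003, 0.163); φ = arcsin(p_z) ≈ 9.37°, λ = atan2(p_y, p_x) ≈ 0.20°.

≈ 9°N, 0°E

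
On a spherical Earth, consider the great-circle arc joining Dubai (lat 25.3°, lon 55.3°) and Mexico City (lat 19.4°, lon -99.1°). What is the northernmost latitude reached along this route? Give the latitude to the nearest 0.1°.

≈ 61.8°

The great circle lies in the plane with unit normal n̂ = (p₁ × p₂)/|p₁ × p₂|.
Here n̂_z ≈ -0.473; the vertex latitude is φ_max = arccos|n̂_z| ≈ 61.8°.
Check via Clairaut: cos φ_max = |cos φ₁| · sin C = cos(25.3°)·sin(31.5°) ≈ 0.473, again giving ≈ 61.8°.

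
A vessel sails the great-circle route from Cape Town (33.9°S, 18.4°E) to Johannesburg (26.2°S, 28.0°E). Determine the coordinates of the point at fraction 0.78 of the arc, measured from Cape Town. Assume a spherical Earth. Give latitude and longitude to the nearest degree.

≈ 28°S, 26°E

The haversine formula gives a central angle δ ≈ 0.198 rad (11.3°) between the endpoints.
Interpolate at f = 0.78 with slerp weights a = sin((1−f)δ)/sin δ ≈ 0.221, b = sin(fδ)/sin δ ≈ 0.782.
p = a·p₁ + b·p₂ ≈ (0.794, 0.387, -0.469); φ = arcsin(p_z) ≈ -27.95°, λ = atan2(p_y, p_x) ≈ 26.01°.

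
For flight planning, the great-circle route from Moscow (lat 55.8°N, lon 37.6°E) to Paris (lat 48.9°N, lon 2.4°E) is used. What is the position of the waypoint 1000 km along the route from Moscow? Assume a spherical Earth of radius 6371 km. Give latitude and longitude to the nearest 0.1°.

Convert each endpoint to a unit vector on the sphere (x = cos φ cos λ, y = cos φ sin λ, z = sin φ).
The central angle between the endpoints is δ = arccos(p₁·p₂) ≈ 0.389 rad (22.3°). The total great-circle distance is δ·R ≈ 0.389 × 6371 ≈ 2480 km, so the target fraction is f = 1000/2480 ≈ 0.403.
Interpolate at f ≈ 0.403 with slerp weights a = sin((1−f)δ)/sin δ ≈ 0.607, b = sin(fδ)/sin δ ≈ 0.412.
p = a·p₁ + b·p₂ ≈ (0.541, 0.219, 0.812); φ = arcsin(p_z) ≈ 54.30°, λ = atan2(p_y, p_x) ≈ 22.08°.

≈ lat 54.3°N, lon 22.1°E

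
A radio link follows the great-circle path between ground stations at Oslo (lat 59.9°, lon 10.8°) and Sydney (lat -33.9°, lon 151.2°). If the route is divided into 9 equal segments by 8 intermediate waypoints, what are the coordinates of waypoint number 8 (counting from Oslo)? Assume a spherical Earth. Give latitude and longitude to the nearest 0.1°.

≈ lat -20.1°, lon 142.2°

From cos δ = sin φ₁ sin φ₂ + cos φ₁ cos φ₂ cos Δλ, the central angle is δ ≈ 2.504 rad (143.4°).
Interpolate at f = 8/9 with slerp weights a = sin((1−f)δ)/sin δ ≈ 0.461, b = sin(fδ)/sin δ ≈ 1.332.
p = a·p₁ + b·p₂ ≈ (-0.742, 0.576, -0.344); φ = arcsin(p_z) ≈ -20.12°, λ = atan2(p_y, p_x) ≈ 142.17°.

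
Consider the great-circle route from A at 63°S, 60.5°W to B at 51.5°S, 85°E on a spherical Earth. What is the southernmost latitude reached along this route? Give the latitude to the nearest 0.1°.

≈ 79.6°S

The great circle lies in the plane with unit normal n̂ = (p₁ × p₂)/|p₁ × p₂|.
Here n̂_z ≈ +0.181; the vertex latitude is φ_max = arccos|n̂_z| ≈ 79.6°.
Check via Clairaut: cos φ_max = |cos φ₁| · sin C = cos(63.0°)·sin(156.5°) ≈ 0.181, again giving ≈ 79.6°.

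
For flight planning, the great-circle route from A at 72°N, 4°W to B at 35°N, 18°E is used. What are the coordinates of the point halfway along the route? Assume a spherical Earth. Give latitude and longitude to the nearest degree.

≈ 54°N, 12°E

Convert each endpoint to a unit vector on the sphere (x = cos φ cos λ, y = cos φ sin λ, z = sin φ).
The central angle between the endpoints is δ = arccos(p₁·p₂) ≈ 0.676 rad (38.7°).
Interpolate at f = 1/2 with slerp weights a = sin((1−f)δ)/sin δ ≈ 0.530, b = sin(fδ)/sin δ ≈ 0.530.
p = a·p₁ + b·p₂ ≈ (0.576, 0.123, 0.808); φ = arcsin(p_z) ≈ 53.90°, λ = atan2(p_y, p_x) ≈ 12.02°.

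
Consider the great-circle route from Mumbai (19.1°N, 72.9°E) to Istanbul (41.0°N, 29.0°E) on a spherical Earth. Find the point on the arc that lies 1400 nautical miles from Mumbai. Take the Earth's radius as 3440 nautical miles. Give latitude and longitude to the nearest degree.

Write both endpoints as unit vectors p₁, p₂ with components (cos φ cos λ, cos φ sin λ, sin φ).
The central angle between the endpoints is δ = arccos(p₁·p₂) ≈ 0.755 rad (43.2°). The total great-circle distance is δ·R ≈ 0.755 × 3440 ≈ 2596 nmi, so the target fraction is f = 1400/2596 ≈ 0.539.
Interpolate at f ≈ 0.539 with slerp weights a = sin((1−f)δ)/sin δ ≈ 0.497, b = sin(fδ)/sin δ ≈ 0.578.
p = a·p₁ + b·p₂ ≈ (0.520, 0.661, 0.542); φ = arcsin(p_z) ≈ 32.81°, λ = atan2(p_y, p_x) ≈ 51.81°.

≈ (33°N, 52°E)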